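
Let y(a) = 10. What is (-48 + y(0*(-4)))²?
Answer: 1444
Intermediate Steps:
(-48 + y(0*(-4)))² = (-48 + 10)² = (-38)² = 1444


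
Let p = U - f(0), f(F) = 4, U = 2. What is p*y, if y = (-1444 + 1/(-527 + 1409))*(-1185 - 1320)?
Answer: -1063461845/147 ≈ -7.2344e+6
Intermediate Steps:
p = -2 (p = 2 - 1*4 = 2 - 4 = -2)
y = 1063461845/294 (y = (-1444 + 1/882)*(-2505) = -1273607/882*(-2505) = 1063461845/294 ≈ 3.6172e+6)
p*y = -2*1063461845/294 = -1063461845/147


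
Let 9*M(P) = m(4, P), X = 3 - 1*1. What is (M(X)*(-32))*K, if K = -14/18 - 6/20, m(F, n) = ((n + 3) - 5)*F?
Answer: 0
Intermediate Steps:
m(F, n) = F*(-2 + n) (m(F, n) = ((3 + n) - 5)*F = (-2 + n)*F = F*(-2 + n))
K = -97/90 (K = -14*1/18 - 6*1/20 = -7/9 - 3/10 = -97/90 ≈ -1.0778)
X = 2 (X = 3 - 1 = 2)
M(P) = -8/9 + 4*P/9 (M(P) = (4*(-2 + P))/9 = (-8 + 4*P)/9 = -8/9 + 4*P/9)
(M(X)*(-32))*K = ((-8/9 + (4/9)*2)*(-32))*(-97/90) = ((-8/9 + 8/9)*(-32))*(-97/90) = (0*(-32))*(-97/90) = 0*(-97/90) = 0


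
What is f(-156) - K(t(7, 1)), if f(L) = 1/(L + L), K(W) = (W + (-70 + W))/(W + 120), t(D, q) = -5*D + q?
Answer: 21485/13416 ≈ 1.6014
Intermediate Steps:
t(D, q) = q - 5*D
K(W) = (-70 + 2*W)/(120 + W)
f(L) = 1/(2*L)
f(-156) - K(t(7, 1)) = (1/2)/(-156) - 2*(-35 + (1 - 5*7))/(120 + (1 - 5*7)) = (1/2)*(-1/156) - 2*(-35 + (1 - 35))/(120 + (1 - 35)) = -1/312 - 2*(-35 - 34)/(120 - 34) = -1/312 - 2*(-69)/86 = -1/312 - 1*(-69/43) = -1/312 + 69/43 = 21485/13416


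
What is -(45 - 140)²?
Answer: -9025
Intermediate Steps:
-(45 - 140)² = -1*(-95)² = -1*9025 = -9025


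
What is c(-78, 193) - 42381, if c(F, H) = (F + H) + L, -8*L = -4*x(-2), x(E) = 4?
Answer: -42264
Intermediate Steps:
L = 2 (L = -(-1)*4/2 = -⅛*(-16) = 2)
c(F, H) = 2 + F + H (c(F, H) = (F + H) + 2 = 2 + F + H)
c(-78, 193) - 42381 = (2 - 78 + 193) - 42381 = 117 - 42381 = -42264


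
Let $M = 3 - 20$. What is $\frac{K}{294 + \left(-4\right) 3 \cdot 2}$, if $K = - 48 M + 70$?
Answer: $\frac{443}{135} \approx 3.2815$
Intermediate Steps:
$M = -17$ ($M = 3 - 20 = -17$)
$K = 886$ ($K = \left(-48\right) \left(-17\right) + 70 = 816 + 70 = 886$)
$\frac{K}{294 + \left(-4\right) 3 \cdot 2} = \frac{886}{294 + \left(-4\right) 3 \cdot 2} = \frac{886}{294 - 24} = \frac{886}{270} = 886 \cdot \frac{1}{270} = \frac{443}{135}$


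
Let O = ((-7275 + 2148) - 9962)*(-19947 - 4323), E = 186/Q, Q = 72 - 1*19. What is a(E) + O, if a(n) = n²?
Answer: 1028684008866/2809 ≈ 3.6621e+8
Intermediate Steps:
Q = 53 (Q = 72 - 19 = 53)
E = 186/53 ≈ 3.5094
O = 366210030 (O = (-5127 - 9962)*(-24270) = -15089*(-24270) = 366210030)
a(E) + O = (186/53)² + 366210030 = 34596/2809 + 366210030 = 1028684008866/2809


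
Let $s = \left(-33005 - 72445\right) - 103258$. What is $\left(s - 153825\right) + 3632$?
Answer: $-358901$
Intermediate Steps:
$s = -208708$ ($s = -105450 - 103258 = -208708$)
$\left(s - 153825\right) + 3632 = \left(-208708 - 153825\right) + 3632 = -362533 + 3632 = -358901$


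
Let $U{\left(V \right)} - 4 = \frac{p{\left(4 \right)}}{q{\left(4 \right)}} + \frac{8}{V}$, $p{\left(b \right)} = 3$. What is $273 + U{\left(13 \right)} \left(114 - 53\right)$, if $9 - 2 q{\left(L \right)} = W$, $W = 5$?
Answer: $\frac{16797}{26} \approx 646.04$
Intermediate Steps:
$q{\left(L \right)} = 2$ ($q{\left(L \right)} = \frac{9}{2} - \frac{5}{2} = 2$)
$U{\left(V \right)} = \frac{11}{2} + \frac{8}{V}$ ($U{\left(V \right)} = 4 + \left(\frac{3}{2} + \frac{8}{V}\right) = \frac{11}{2} + \frac{8}{V}$)
$273 + U{\left(13 \right)} \left(114 - 53\right) = 273 + \left(\frac{11}{2} + \frac{8}{13}\right) \left(114 - 53\right) = 273 + \left(\frac{11}{2} + 8 \cdot \frac{1}{13}\right) \left(114 - 53\right) = 273 + \left(\frac{11}{2} + \frac{8}{13}\right) 61 = 273 + \frac{159}{26} \cdot 61 = 273 + \frac{9699}{26} = \frac{16797}{26}$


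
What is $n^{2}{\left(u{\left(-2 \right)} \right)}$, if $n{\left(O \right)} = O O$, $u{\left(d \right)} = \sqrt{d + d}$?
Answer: $16$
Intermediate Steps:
$u{\left(d \right)} = \sqrt{2} \sqrt{d}$ ($u{\left(d \right)} = \sqrt{2 d} = \sqrt{2} \sqrt{d}$)
$n{\left(O \right)} = O^{2}$
$n^{2}{\left(u{\left(-2 \right)} \right)} = \left(\left(\sqrt{2} \sqrt{-2}\right)^{2}\right)^{2} = \left(\left(\sqrt{2} i \sqrt{2}\right)^{2}\right)^{2} = \left(\left(2 i\right)^{2}\right)^{2} = \left(-4\right)^{2} = 16$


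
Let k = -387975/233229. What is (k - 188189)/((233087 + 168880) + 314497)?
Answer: -914406672/3481253797 ≈ -0.26267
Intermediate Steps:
k = -129325/77743 (k = -387975*1/233229 = -129325/77743 ≈ -1.6635)
(k - 188189)/((233087 + 168880) + 314497) = (-129325/77743 - 188189)/((233087 + 168880) + 314497) = -14630506752/(77743*(401967 + 314497)) = -14630506752/77743/716464 = -14630506752/77743*1/716464 = -914406672/3481253797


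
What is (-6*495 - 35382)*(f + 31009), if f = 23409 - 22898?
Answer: -1208855040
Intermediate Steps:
f = 511
(-6*495 - 35382)*(f + 31009) = (-6*495 - 35382)*(511 + 31009) = (-2970 - 35382)*31520 = -38352*31520 = -1208855040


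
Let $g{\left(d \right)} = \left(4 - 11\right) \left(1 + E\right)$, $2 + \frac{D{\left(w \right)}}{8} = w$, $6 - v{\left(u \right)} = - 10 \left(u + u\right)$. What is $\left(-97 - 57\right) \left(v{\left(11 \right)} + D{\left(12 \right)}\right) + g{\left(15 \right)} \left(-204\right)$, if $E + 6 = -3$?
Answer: $-58548$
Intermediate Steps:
$E = -9$ ($E = -6 - 3 = -9$)
$v{\left(u \right)} = 6 + 20 u$ ($v{\left(u \right)} = 6 - - 10 \left(u + u\right) = 6 - - 10 \cdot 2 u = 6 - - 20 u = 6 + 20 u$)
$D{\left(w \right)} = -16 + 8 w$
$g{\left(d \right)} = 56$ ($g{\left(d \right)} = \left(4 - 11\right) \left(1 - 9\right) = \left(-7\right) \left(-8\right) = 56$)
$\left(-97 - 57\right) \left(v{\left(11 \right)} + D{\left(12 \right)}\right) + g{\left(15 \right)} \left(-204\right) = \left(-97 - 57\right) \left(\left(6 + 20 \cdot 11\right) + \left(-16 + 8 \cdot 12\right)\right) + 56 \left(-204\right) = - 154 \left(\left(6 + 220\right) + \left(-16 + 96\right)\right) - 11424 = - 154 \left(226 + 80\right) - 11424 = \left(-154\right) 306 - 11424 = -47124 - 11424 = -58548$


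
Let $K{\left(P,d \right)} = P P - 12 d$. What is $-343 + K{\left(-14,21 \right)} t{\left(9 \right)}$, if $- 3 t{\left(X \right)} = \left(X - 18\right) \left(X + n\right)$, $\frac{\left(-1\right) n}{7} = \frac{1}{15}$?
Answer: $- \frac{8883}{5} \approx -1776.6$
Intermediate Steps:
$n = - \frac{7}{15} \approx -0.46667$
$t{\left(X \right)} = - \frac{\left(-18 + X\right) \left(- \frac{7}{15} + X\right)}{3}$ ($t{\left(X \right)} = - \frac{\left(X - 18\right) \left(X - \frac{7}{15}\right)}{3} = - \frac{\left(-18 + X\right) \left(- \frac{7}{15} + X\right)}{3}$)
$K{\left(P,d \right)} = P^{2} - 12 d$
$-343 + K{\left(-14,21 \right)} t{\left(9 \right)} = -343 + \left(\left(-14\right)^{2} - 252\right) \left(- \frac{14}{5} - \frac{9^{2}}{3} + \frac{277}{45} \cdot 9\right) = -343 + \left(196 - 252\right) \left(- \frac{14}{5} - 27 + \frac{277}{5}\right) = -343 - 56 \left(- \frac{14}{5} - 27 + \frac{277}{5}\right) = -343 - \frac{7168}{5} = - \frac{8883}{5}$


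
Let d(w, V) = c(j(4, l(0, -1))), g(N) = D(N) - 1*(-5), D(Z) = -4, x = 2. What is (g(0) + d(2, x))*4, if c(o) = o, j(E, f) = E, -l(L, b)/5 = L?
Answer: 20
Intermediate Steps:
l(L, b) = -5*L
g(N) = 1 (g(N) = -4 - 1*(-5) = -4 + 5 = 1)
d(w, V) = 4
(g(0) + d(2, x))*4 = (1 + 4)*4 = 5*4 = 20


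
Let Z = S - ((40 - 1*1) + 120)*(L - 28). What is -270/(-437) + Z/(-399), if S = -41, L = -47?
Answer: -267662/9177 ≈ -29.167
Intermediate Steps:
Z = 11884 (Z = -41 - ((40 - 1*1) + 120)*(-47 - 28) = -41 - ((40 - 1) + 120)*(-75) = -41 - (39 + 120)*(-75) = -41 - 159*(-75) = -41 - 1*(-11925) = -41 + 11925 = 11884)
-270/(-437) + Z/(-399) = -270/(-437) + 11884/(-399) = -270*(-1/437) + 11884*(-1/399) = 270/437 - 11884/399 = -267662/9177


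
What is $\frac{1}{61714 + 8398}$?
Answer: $\frac{1}{70112} \approx 1.4263 \cdot 10^{-5}$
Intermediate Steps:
$\frac{1}{61714 + 8398} = \frac{1}{70112}$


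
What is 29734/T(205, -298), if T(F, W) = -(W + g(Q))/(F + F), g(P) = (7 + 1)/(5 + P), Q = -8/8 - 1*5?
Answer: 6095470/153 ≈ 39840.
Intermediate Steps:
Q = -6 (Q = -8*1/8 - 5 = -1 - 5 = -6)
g(P) = 8/(5 + P)
T(F, W) = -(-8 + W)/(2*F) (T(F, W) = -(W + 8/(5 - 6))/(F + F) = -(W + 8/(-1))/(2*F) = -(W + 8*(-1))*1/(2*F) = -(W - 8)*1/(2*F) = -(-8 + W)*1/(2*F) = -(-8 + W)/(2*F))
29734/T(205, -298) = 29734/(((1/2)*(8 - 1*(-298))/205)) = 29734/(((1/2)*(1/205)*(8 + 298))) = 29734/(((1/2)*(1/205)*306)) = 29734/(153/205) = 29734*(205/153) = 6095470/153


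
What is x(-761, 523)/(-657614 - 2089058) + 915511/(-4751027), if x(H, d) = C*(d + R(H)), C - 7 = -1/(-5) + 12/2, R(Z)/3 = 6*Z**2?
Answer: -40017358691831/795702001960 ≈ -50.292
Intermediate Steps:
R(Z) = 18*Z**2 (R(Z) = 3*(6*Z**2) = 18*Z**2)
C = 66/5 (C = 7 + (-1/(-5) + 12/2) = 7 + (-1*(-1/5) + 12*(1/2)) = 7 + (1/5 + 6) = 7 + 31/5 = 66/5 ≈ 13.200)
x(H, d) = 66*d/5 + 1188*H**2/5 (x(H, d) = 66*(d + 18*H**2)/5 = 66*d/5 + 1188*H**2/5)
x(-761, 523)/(-657614 - 2089058) + 915511/(-4751027) = ((66/5)*523 + (1188/5)*(-761)**2)/(-657614 - 2089058) + 915511/(-4751027) = (34518/5 + (1188/5)*579121)/(-2746672) + 915511*(-1/4751027) = (34518/5 + 687995748/5)*(-1/2746672) - 915511/4751027 = (688030266/5)*(-1/2746672) - 915511/4751027 = -8390613/167480 - 915511/4751027 = -40017358691831/795702001960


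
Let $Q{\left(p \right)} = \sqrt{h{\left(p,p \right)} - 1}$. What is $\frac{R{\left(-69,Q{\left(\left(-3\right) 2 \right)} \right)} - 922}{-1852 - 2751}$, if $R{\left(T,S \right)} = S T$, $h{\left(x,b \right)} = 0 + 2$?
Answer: $\frac{991}{4603} \approx 0.21529$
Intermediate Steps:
$h{\left(x,b \right)} = 2$
$Q{\left(p \right)} = 1$ ($Q{\left(p \right)} = \sqrt{2 - 1} = \sqrt{1} = 1$)
$\frac{R{\left(-69,Q{\left(\left(-3\right) 2 \right)} \right)} - 922}{-1852 - 2751} = \frac{1 \left(-69\right) - 922}{-1852 - 2751} = \frac{-69 - 922}{-4603} = \left(-991\right) \left(- \frac{1}{4603}\right) = \frac{991}{4603}$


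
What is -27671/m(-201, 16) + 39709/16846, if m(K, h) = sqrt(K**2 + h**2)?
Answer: 39709/16846 - 27671*sqrt(40657)/40657 ≈ -134.88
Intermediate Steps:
-27671/m(-201, 16) + 39709/16846 = -27671/sqrt((-201)**2 + 16**2) + 39709/16846 = -27671/sqrt(40401 + 256) + 39709*(1/16846) = -27671*sqrt(40657)/40657 + 39709/16846 = 39709/16846 - 27671*sqrt(40657)/40657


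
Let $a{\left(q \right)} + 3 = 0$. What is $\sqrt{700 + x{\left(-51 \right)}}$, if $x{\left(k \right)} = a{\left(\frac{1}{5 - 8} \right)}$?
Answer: $\sqrt{697} \approx 26.401$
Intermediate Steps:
$a{\left(q \right)} = -3$ ($a{\left(q \right)} = -3 + 0 = -3$)
$x{\left(k \right)} = -3$
$\sqrt{700 + x{\left(-51 \right)}} = \sqrt{700 - 3} = \sqrt{697}$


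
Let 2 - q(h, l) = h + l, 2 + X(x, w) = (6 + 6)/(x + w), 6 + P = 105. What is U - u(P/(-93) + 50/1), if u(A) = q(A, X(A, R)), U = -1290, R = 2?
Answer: -60933131/48949 ≈ -1244.8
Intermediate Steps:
P = 99 (P = -6 + 105 = 99)
X(x, w) = -2 + 12/(w + x) (X(x, w) = -2 + (6 + 6)/(x + w) = -2 + 12/(w + x))
q(h, l) = 2 - h - l (q(h, l) = 2 - (h + l) = 2 + (-h - l) = 2 - h - l)
u(A) = 2 - A - 2*(4 - A)/(2 + A) (u(A) = 2 - A - 2*(6 - 1*2 - A)/(2 + A) = 2 - A - 2*(6 - 2 - A)/(2 + A) = 2 - A - 2*(4 - A)/(2 + A))
U - u(P/(-93) + 50/1) = -1290 - (-4 - (99/(-93) + 50/1)**2 + 2*(99/(-93) + 50/1))/(2 + (99/(-93) + 50/1)) = -1290 - (-4 - (99*(-1/93) + 50*1)**2 + 2*(99*(-1/93) + 50*1))/(2 + (99*(-1/93) + 50*1)) = -1290 - (-4 - (-33/31 + 50)**2 + 2*(-33/31 + 50))/(2 + (-33/31 + 50)) = -1290 - (-4 - (1517/31)**2 + 2*(1517/31))/(2 + 1517/31) = -1290 - (-4 - 1*2301289/961 + 3034/31)/1579/31 = -1290 - 31*(-4 - 2301289/961 + 3034/31)/1579 = -1290 - 31*(-2211079)/(1579*961) = -1290 - 1*(-2211079/48949) = -1290 + 2211079/48949 = -60933131/48949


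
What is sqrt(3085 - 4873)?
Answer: 2*I*sqrt(447) ≈ 42.285*I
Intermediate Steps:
sqrt(3085 - 4873) = sqrt(-1788) = 2*I*sqrt(447)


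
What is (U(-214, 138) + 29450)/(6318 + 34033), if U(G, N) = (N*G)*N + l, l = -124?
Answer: -4046090/40351 ≈ -100.27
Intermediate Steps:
U(G, N) = -124 + G*N² (U(G, N) = (N*G)*N - 124 = (G*N)*N - 124 = G*N² - 124 = -124 + G*N²)
(U(-214, 138) + 29450)/(6318 + 34033) = ((-124 - 214*138²) + 29450)/(6318 + 34033) = ((-124 - 214*19044) + 29450)/40351 = ((-124 - 4075416) + 29450)*(1/40351) = (-4075540 + 29450)*(1/40351) = -4046090*1/40351 = -4046090/40351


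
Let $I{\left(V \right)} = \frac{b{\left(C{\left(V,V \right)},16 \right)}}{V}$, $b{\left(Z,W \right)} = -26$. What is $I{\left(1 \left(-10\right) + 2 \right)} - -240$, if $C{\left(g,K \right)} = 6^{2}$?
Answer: $\frac{973}{4} \approx 243.25$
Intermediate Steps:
$C{\left(g,K \right)} = 36$
$I{\left(V \right)} = - \frac{26}{V}$
$I{\left(1 \left(-10\right) + 2 \right)} - -240 = - \frac{26}{1 \left(-10\right) + 2} - -240 = - \frac{26}{-10 + 2} + 240 = - \frac{26}{-8} + 240 = \left(-26\right) \left(- \frac{1}{8}\right) + 240 = \frac{13}{4} + 240 = \frac{973}{4}$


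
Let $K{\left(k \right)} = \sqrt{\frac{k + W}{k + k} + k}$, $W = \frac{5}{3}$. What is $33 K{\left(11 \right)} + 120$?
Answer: $120 + \sqrt{12606} \approx 232.28$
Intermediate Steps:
$W = \frac{5}{3}$ ($W = 5 \cdot \frac{1}{3} = \frac{5}{3} \approx 1.6667$)
$K{\left(k \right)} = \sqrt{k + \frac{\frac{5}{3} + k}{2 k}}$ ($K{\left(k \right)} = \sqrt{\frac{k + \frac{5}{3}}{k + k} + k} = \sqrt{\frac{\frac{5}{3} + k}{2 k} + k} = \sqrt{k + \frac{\frac{5}{3} + k}{2 k}}$)
$33 K{\left(11 \right)} + 120 = 33 \frac{\sqrt{18 + \frac{30}{11} + 36 \cdot 11}}{6} + 120 = 33 \frac{\sqrt{18 + 30 \cdot \frac{1}{11} + 396}}{6} + 120 = 33 \frac{\sqrt{18 + \frac{30}{11} + 396}}{6} + 120 = 33 \frac{\sqrt{\frac{4584}{11}}}{6} + 120 = 33 \frac{\frac{2}{11} \sqrt{12606}}{6} + 120 = 33 \frac{\sqrt{12606}}{33} + 120 = \sqrt{12606} + 120 = 120 + \sqrt{12606}$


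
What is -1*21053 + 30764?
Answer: 9711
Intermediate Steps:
-1*21053 + 30764 = -21053 + 30764 = 9711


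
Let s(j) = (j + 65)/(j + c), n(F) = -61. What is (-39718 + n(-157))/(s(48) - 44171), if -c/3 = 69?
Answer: 6324861/7023302 ≈ 0.90055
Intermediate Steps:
c = -207 (c = -3*69 = -207)
s(j) = (65 + j)/(-207 + j) (s(j) = (j + 65)/(j - 207) = (65 + j)/(-207 + j))
(-39718 + n(-157))/(s(48) - 44171) = (-39718 - 61)/((65 + 48)/(-207 + 48) - 44171) = -39779/(113/(-159) - 44171) = -39779/(-1/159*113 - 44171) = -39779/(-113/159 - 44171) = -39779/(-7023302/159) = -39779*(-159/7023302) = 6324861/7023302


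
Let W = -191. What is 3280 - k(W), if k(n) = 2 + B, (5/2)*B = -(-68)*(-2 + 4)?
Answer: 16118/5 ≈ 3223.6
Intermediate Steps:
B = 272/5 (B = 2*(-(-68)*(-2 + 4))/5 = 2*(-(-68)*2)/5 = 2*(-17*(-8))/5 = (⅖)*136 = 272/5 ≈ 54.400)
k(n) = 282/5 (k(n) = 2 + 272/5 = 282/5)
3280 - k(W) = 3280 - 1*282/5 = 3280 - 282/5 = 16118/5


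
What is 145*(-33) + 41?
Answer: -4744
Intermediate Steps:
145*(-33) + 41 = -4785 + 41 = -4744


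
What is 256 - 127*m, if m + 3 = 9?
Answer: -506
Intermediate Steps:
m = 6 (m = -3 + 9 = 6)
256 - 127*m = 256 - 127*6 = 256 - 762 = -506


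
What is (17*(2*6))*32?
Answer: 6528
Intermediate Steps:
(17*(2*6))*32 = (17*12)*32 = 204*32 = 6528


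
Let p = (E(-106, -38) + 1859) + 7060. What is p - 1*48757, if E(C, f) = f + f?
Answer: -39914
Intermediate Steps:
E(C, f) = 2*f
p = 8843 (p = (2*(-38) + 1859) + 7060 = (-76 + 1859) + 7060 = 1783 + 7060 = 8843)
p - 1*48757 = 8843 - 1*48757 = 8843 - 48757 = -39914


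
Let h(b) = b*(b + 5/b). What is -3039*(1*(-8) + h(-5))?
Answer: -66858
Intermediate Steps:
-3039*(1*(-8) + h(-5)) = -3039*(1*(-8) + (5 + (-5)²)) = -3039*(-8 + (5 + 25)) = -3039*(-8 + 30) = -3039*22 = -66858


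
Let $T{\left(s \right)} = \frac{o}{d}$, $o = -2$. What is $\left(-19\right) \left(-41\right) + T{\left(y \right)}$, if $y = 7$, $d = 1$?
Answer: $777$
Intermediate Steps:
$T{\left(s \right)} = -2$ ($T{\left(s \right)} = - \frac{2}{1} = \left(-2\right) 1 = -2$)
$\left(-19\right) \left(-41\right) + T{\left(y \right)} = \left(-19\right) \left(-41\right) - 2 = 779 - 2 = 777$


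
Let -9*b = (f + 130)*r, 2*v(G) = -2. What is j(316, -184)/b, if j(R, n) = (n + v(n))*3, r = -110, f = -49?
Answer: -37/66 ≈ -0.56061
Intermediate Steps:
v(G) = -1 (v(G) = (½)*(-2) = -1)
b = 990 (b = -(-49 + 130)*(-110)/9 = -9*(-110) = -⅑*(-8910) = 990)
j(R, n) = -3 + 3*n (j(R, n) = (n - 1)*3 = (-1 + n)*3 = -3 + 3*n)
j(316, -184)/b = (-3 + 3*(-184))/990 = (-3 - 552)*(1/990) = -555*1/990 = -37/66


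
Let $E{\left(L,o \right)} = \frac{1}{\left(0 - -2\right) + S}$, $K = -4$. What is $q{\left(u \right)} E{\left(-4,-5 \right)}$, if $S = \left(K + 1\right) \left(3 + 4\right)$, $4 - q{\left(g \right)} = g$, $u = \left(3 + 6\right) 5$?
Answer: $\frac{41}{19} \approx 2.1579$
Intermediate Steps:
$u = 45$ ($u = 9 \cdot 5 = 45$)
$q{\left(g \right)} = 4 - g$
$S = -21$ ($S = \left(-4 + 1\right) \left(3 + 4\right) = \left(-3\right) 7 = -21$)
$E{\left(L,o \right)} = - \frac{1}{19}$ ($E{\left(L,o \right)} = \frac{1}{\left(0 - -2\right) - 21} = \frac{1}{\left(0 + 2\right) - 21} = \frac{1}{2 - 21} = \frac{1}{-19} = - \frac{1}{19}$)
$q{\left(u \right)} E{\left(-4,-5 \right)} = \left(4 - 45\right) \left(- \frac{1}{19}\right) = \left(-41\right) \left(- \frac{1}{19}\right) = \frac{41}{19}$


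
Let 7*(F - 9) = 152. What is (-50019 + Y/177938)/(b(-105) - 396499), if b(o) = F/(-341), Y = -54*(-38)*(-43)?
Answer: 10622590470723/84204116448832 ≈ 0.12615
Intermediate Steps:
F = 215/7 (F = 9 + (1/7)*152 = 9 + 152/7 = 215/7 ≈ 30.714)
Y = -88236 (Y = 2052*(-43) = -88236)
b(o) = -215/2387 (b(o) = (215/7)/(-341) = (215/7)*(-1/341) = -215/2387)
(-50019 + Y/177938)/(b(-105) - 396499) = (-50019 - 88236/177938)/(-215/2387 - 396499) = (-50019 - 88236*1/177938)/(-946443328/2387) = (-50019 - 44118/88969)*(-2387/946443328) = -4450184529/88969*(-2387/946443328) = 10622590470723/84204116448832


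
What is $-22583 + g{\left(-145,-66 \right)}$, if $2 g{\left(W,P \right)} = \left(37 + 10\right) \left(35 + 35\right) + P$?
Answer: $-20971$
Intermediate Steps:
$g{\left(W,P \right)} = 1645 + \frac{P}{2}$ ($g{\left(W,P \right)} = \frac{\left(37 + 10\right) \left(35 + 35\right) + P}{2} = \frac{47 \cdot 70 + P}{2} = \frac{3290 + P}{2} = 1645 + \frac{P}{2}$)
$-22583 + g{\left(-145,-66 \right)} = -22583 + \left(1645 + \frac{1}{2} \left(-66\right)\right) = -22583 + \left(1645 - 33\right) = -22583 + 1612 = -20971$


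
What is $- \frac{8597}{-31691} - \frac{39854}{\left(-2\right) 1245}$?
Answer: $\frac{642209822}{39455295} \approx 16.277$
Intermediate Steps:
$- \frac{8597}{-31691} - \frac{39854}{\left(-2\right) 1245} = \left(-8597\right) \left(- \frac{1}{31691}\right) - \frac{39854}{-2490} = \frac{8597}{31691} - - \frac{19927}{1245} = \frac{8597}{31691} + \frac{19927}{1245} = \frac{642209822}{39455295}$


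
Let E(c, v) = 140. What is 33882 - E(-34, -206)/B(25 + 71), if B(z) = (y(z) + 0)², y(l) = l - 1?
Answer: 61156982/1805 ≈ 33882.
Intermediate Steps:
y(l) = -1 + l
B(z) = (-1 + z)² (B(z) = ((-1 + z) + 0)² = (-1 + z)²)
33882 - E(-34, -206)/B(25 + 71) = 33882 - 140/((-1 + (25 + 71))²) = 33882 - 140/((-1 + 96)²) = 33882 - 140/(95²) = 33882 - 140/9025 = 33882 - 1*28/1805 = 33882 - 28/1805 = 61156982/1805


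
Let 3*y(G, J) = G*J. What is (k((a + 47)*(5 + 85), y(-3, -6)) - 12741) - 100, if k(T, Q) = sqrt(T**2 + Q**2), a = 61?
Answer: -12841 + 78*sqrt(15529) ≈ -3121.0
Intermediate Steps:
y(G, J) = G*J/3 (y(G, J) = (G*J)/3 = G*J/3)
k(T, Q) = sqrt(Q**2 + T**2)
(k((a + 47)*(5 + 85), y(-3, -6)) - 12741) - 100 = (sqrt(((1/3)*(-3)*(-6))**2 + ((61 + 47)*(5 + 85))**2) - 12741) - 100 = (sqrt(6**2 + (108*90)**2) - 12741) - 100 = (sqrt(36 + 9720**2) - 12741) - 100 = (sqrt(36 + 94478400) - 12741) - 100 = (sqrt(94478436) - 12741) - 100 = (78*sqrt(15529) - 12741) - 100 = (-12741 + 78*sqrt(15529)) - 100 = -12841 + 78*sqrt(15529)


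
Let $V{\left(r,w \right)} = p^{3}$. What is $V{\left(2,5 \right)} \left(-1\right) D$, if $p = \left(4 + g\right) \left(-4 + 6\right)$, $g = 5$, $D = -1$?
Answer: $5832$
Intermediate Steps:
$p = 18$ ($p = \left(4 + 5\right) \left(-4 + 6\right) = 9 \cdot 2 = 18$)
$V{\left(r,w \right)} = 5832$ ($V{\left(r,w \right)} = 18^{3} = 5832$)
$V{\left(2,5 \right)} \left(-1\right) D = 5832 \left(-1\right) \left(-1\right) = \left(-5832\right) \left(-1\right) = 5832$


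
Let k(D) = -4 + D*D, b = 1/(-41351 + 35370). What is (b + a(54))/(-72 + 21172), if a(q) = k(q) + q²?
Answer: 34857267/126199100 ≈ 0.27621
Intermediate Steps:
b = -1/5981 (b = 1/(-5981) = -1/5981 ≈ -0.00016720)
k(D) = -4 + D²
a(q) = -4 + 2*q² (a(q) = (-4 + q²) + q² = -4 + 2*q²)
(b + a(54))/(-72 + 21172) = (-1/5981 + (-4 + 2*54²))/(-72 + 21172) = (-1/5981 + (-4 + 2*2916))/21100 = (-1/5981 + (-4 + 5832))*(1/21100) = (-1/5981 + 5828)*(1/21100) = (34857267/5981)*(1/21100) = 34857267/126199100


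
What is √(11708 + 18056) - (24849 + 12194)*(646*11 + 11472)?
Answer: -688184854 + 2*√7441 ≈ -6.8818e+8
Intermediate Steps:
√(11708 + 18056) - (24849 + 12194)*(646*11 + 11472) = √29764 - 37043*(7106 + 11472) = 2*√7441 - 37043*18578 = 2*√7441 - 1*688184854 = 2*√7441 - 688184854 = -688184854 + 2*√7441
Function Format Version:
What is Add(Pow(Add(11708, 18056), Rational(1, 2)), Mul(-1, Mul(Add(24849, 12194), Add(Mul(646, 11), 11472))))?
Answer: Add(-688184854, Mul(2, Pow(7441, Rational(1, 2)))) ≈ -6.8818e+8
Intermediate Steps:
Add(Pow(Add(11708, 18056), Rational(1, 2)), Mul(-1, Mul(Add(24849, 12194), Add(Mul(646, 11), 11472)))) = Add(Pow(29764, Rational(1, 2)), Mul(-1, Mul(37043, Add(7106, 11472)))) = Add(Mul(2, Pow(7441, Rational(1, 2))), Mul(-1, Mul(37043, 18578))) = Add(Mul(2, Pow(7441, Rational(1, 2))), Mul(-1, 688184854)) = Add(Mul(2, Pow(7441, Rational(1, 2))), -688184854) = Add(-688184854, Mul(2, Pow(7441, Rational(1, 2))))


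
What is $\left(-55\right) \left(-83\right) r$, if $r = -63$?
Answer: $-287595$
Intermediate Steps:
$\left(-55\right) \left(-83\right) r = \left(-55\right) \left(-83\right) \left(-63\right) = 4565 \left(-63\right) = -287595$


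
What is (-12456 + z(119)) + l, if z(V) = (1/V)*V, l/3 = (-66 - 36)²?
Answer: 18757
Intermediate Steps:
l = 31212 (l = 3*(-66 - 36)² = 3*(-102)² = 3*10404 = 31212)
z(V) = 1 (z(V) = V/V = 1)
(-12456 + z(119)) + l = (-12456 + 1) + 31212 = -12455 + 31212 = 18757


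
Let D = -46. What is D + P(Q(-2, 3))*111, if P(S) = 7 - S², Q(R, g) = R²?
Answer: -1045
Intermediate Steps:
D + P(Q(-2, 3))*111 = -46 + (7 - ((-2)²)²)*111 = -46 + (7 - 1*4²)*111 = -46 + (7 - 1*16)*111 = -46 + (7 - 16)*111 = -46 - 9*111 = -46 - 999 = -1045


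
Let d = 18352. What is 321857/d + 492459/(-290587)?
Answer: 7680895681/484804784 ≈ 15.843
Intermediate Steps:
321857/d + 492459/(-290587) = 321857/18352 + 492459/(-290587) = 321857*(1/18352) + 492459*(-1/290587) = 321857/18352 - 44769/26417 = 7680895681/484804784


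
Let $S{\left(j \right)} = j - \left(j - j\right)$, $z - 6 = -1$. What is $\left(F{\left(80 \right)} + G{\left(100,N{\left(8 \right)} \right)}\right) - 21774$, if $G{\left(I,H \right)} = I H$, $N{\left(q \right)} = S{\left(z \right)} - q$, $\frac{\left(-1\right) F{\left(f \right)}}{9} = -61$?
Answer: $-21525$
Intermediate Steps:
$F{\left(f \right)} = 549$ ($F{\left(f \right)} = \left(-9\right) \left(-61\right) = 549$)
$z = 5$ ($z = 6 - 1 = 5$)
$S{\left(j \right)} = j$ ($S{\left(j \right)} = j - 0 = j + 0 = j$)
$N{\left(q \right)} = 5 - q$
$G{\left(I,H \right)} = H I$
$\left(F{\left(80 \right)} + G{\left(100,N{\left(8 \right)} \right)}\right) - 21774 = \left(549 + \left(5 - 8\right) 100\right) - 21774 = \left(549 - 300\right) - 21774 = 249 - 21774 = -21525$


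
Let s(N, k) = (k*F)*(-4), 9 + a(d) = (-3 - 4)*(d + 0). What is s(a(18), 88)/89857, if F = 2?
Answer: -704/89857 ≈ -0.0078347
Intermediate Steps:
a(d) = -9 - 7*d (a(d) = -9 + (-3 - 4)*(d + 0) = -9 - 7*d)
s(N, k) = -8*k (s(N, k) = (k*2)*(-4) = (2*k)*(-4) = -8*k)
s(a(18), 88)/89857 = -8*88/89857 = -704*1/89857 = -704/89857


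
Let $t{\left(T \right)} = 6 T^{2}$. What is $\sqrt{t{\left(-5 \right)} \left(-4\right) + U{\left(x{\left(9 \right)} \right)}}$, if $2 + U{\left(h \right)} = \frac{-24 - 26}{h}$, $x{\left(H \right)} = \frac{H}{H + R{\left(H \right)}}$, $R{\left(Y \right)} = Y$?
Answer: $3 i \sqrt{78} \approx 26.495 i$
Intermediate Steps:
$x{\left(H \right)} = \frac{1}{2}$ ($x{\left(H \right)} = \frac{H}{H + H} = \frac{H}{2 H} = H \frac{1}{2 H} = \frac{1}{2}$)
$U{\left(h \right)} = -2 - \frac{50}{h}$ ($U{\left(h \right)} = -2 + \frac{-24 - 26}{h} = -2 - \frac{50}{h}$)
$\sqrt{t{\left(-5 \right)} \left(-4\right) + U{\left(x{\left(9 \right)} \right)}} = \sqrt{6 \left(-5\right)^{2} \left(-4\right) - \left(2 + 50 \frac{1}{\frac{1}{2}}\right)} = \sqrt{6 \cdot 25 \left(-4\right) - 102} = \sqrt{150 \left(-4\right) - 102} = \sqrt{-600 - 102} = \sqrt{-702} = 3 i \sqrt{78}$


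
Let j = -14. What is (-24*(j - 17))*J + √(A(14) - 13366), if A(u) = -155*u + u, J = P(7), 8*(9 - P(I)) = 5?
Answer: 6231 + I*√15522 ≈ 6231.0 + 124.59*I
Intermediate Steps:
P(I) = 67/8 (P(I) = 9 - ⅛*5 = 9 - 5/8 = 67/8)
J = 67/8 ≈ 8.3750
A(u) = -154*u
(-24*(j - 17))*J + √(A(14) - 13366) = -24*(-14 - 17)*(67/8) + √(-154*14 - 13366) = -24*(-31)*(67/8) + √(-2156 - 13366) = 744*(67/8) + √(-15522) = 6231 + I*√15522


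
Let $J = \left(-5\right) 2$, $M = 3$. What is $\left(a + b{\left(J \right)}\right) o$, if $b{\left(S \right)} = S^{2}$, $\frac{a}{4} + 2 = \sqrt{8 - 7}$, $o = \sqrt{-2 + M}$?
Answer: $96$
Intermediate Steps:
$o = 1$ ($o = \sqrt{-2 + 3} = \sqrt{1} = 1$)
$J = -10$
$a = -4$ ($a = -8 + 4 \sqrt{8 - 7} = -8 + 4 \sqrt{1} = -8 + 4 \cdot 1 = -8 + 4 = -4$)
$\left(a + b{\left(J \right)}\right) o = \left(-4 + \left(-10\right)^{2}\right) 1 = \left(-4 + 100\right) 1 = 96 \cdot 1 = 96$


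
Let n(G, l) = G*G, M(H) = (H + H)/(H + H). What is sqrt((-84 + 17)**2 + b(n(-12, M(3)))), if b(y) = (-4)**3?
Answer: 5*sqrt(177) ≈ 66.521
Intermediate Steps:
M(H) = 1 (M(H) = (2*H)/((2*H)) = (2*H)*(1/(2*H)) = 1)
n(G, l) = G**2
b(y) = -64
sqrt((-84 + 17)**2 + b(n(-12, M(3)))) = sqrt((-84 + 17)**2 - 64) = sqrt((-67)**2 - 64) = sqrt(4489 - 64) = sqrt(4425) = 5*sqrt(177)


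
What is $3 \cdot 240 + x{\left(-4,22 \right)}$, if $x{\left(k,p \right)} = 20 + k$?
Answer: $736$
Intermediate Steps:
$3 \cdot 240 + x{\left(-4,22 \right)} = 3 \cdot 240 + \left(20 - 4\right) = 720 + 16 = 736$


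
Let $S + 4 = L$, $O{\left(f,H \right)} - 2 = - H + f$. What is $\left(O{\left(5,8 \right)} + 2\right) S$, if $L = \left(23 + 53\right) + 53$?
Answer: $125$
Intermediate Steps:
$O{\left(f,H \right)} = 2 + f - H$ ($O{\left(f,H \right)} = 2 - \left(H - f\right) = 2 + f - H$)
$L = 129$ ($L = 76 + 53 = 129$)
$S = 125$ ($S = -4 + 129 = 125$)
$\left(O{\left(5,8 \right)} + 2\right) S = \left(\left(2 + 5 - 8\right) + 2\right) 125 = \left(-1 + 2\right) 125 = 1 \cdot 125 = 125$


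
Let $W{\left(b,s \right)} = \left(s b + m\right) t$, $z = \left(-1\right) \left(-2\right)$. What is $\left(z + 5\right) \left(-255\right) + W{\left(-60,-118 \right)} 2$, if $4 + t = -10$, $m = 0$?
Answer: $-200025$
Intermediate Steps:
$t = -14$ ($t = -4 - 10 = -14$)
$z = 2$
$W{\left(b,s \right)} = - 14 b s$ ($W{\left(b,s \right)} = \left(s b + 0\right) \left(-14\right) = \left(b s + 0\right) \left(-14\right) = b s \left(-14\right) = - 14 b s$)
$\left(z + 5\right) \left(-255\right) + W{\left(-60,-118 \right)} 2 = \left(2 + 5\right) \left(-255\right) + \left(-14\right) \left(-60\right) \left(-118\right) 2 = 7 \left(-255\right) - 198240 = -1785 - 198240 = -200025$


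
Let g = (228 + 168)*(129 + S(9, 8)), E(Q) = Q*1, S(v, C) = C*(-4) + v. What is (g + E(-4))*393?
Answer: 16494996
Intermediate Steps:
S(v, C) = v - 4*C (S(v, C) = -4*C + v = v - 4*C)
E(Q) = Q
g = 41976 (g = (228 + 168)*(129 + (9 - 4*8)) = 396*(129 + (9 - 32)) = 396*(129 - 23) = 396*106 = 41976)
(g + E(-4))*393 = (41976 - 4)*393 = 41972*393 = 16494996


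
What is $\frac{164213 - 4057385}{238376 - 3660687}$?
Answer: $\frac{3893172}{3422311} \approx 1.1376$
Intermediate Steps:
$\frac{164213 - 4057385}{238376 - 3660687} = - \frac{3893172}{-3422311} = \left(-3893172\right) \left(- \frac{1}{3422311}\right) = \frac{3893172}{3422311}$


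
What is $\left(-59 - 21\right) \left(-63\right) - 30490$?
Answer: $-25450$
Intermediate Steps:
$\left(-59 - 21\right) \left(-63\right) - 30490 = \left(-80\right) \left(-63\right) - 30490 = 5040 - 30490 = -25450$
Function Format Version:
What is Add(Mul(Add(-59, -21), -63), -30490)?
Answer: -25450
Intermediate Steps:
Add(Mul(Add(-59, -21), -63), -30490) = Add(Mul(-80, -63), -30490) = Add(5040, -30490) = -25450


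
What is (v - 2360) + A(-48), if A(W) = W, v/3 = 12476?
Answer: 35020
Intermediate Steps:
v = 37428 (v = 3*12476 = 37428)
(v - 2360) + A(-48) = (37428 - 2360) - 48 = 35068 - 48 = 35020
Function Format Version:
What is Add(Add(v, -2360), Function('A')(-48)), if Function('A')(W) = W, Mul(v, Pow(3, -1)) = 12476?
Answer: 35020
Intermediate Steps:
v = 37428 (v = Mul(3, 12476) = 37428)
Add(Add(v, -2360), Function('A')(-48)) = Add(Add(37428, -2360), -48) = Add(35068, -48) = 35020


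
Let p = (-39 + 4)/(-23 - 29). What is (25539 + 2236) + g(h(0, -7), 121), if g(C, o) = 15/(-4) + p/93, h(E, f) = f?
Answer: 33575450/1209 ≈ 27771.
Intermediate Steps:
p = 35/52 (p = -35/(-52) = -35*(-1/52) = 35/52 ≈ 0.67308)
g(C, o) = -4525/1209 (g(C, o) = 15/(-4) + (35/52)/93 = 15*(-¼) + (35/52)*(1/93) = -15/4 + 35/4836 = -4525/1209)
(25539 + 2236) + g(h(0, -7), 121) = (25539 + 2236) - 4525/1209 = 27775 - 4525/1209 = 33575450/1209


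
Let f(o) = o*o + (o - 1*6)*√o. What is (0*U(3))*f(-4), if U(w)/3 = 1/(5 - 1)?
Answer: 0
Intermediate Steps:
U(w) = ¾ (U(w) = 3/(5 - 1) = 3/4 = 3*(¼) = ¾)
f(o) = o² + √o*(-6 + o) (f(o) = o² + (o - 6)*√o = o² + (-6 + o)*√o = o² + √o*(-6 + o))
(0*U(3))*f(-4) = (0*(¾))*((-4)² + (-4)^(3/2) - 12*I) = 0*(16 - 8*I - 12*I) = 0*(16 - 20*I) = 0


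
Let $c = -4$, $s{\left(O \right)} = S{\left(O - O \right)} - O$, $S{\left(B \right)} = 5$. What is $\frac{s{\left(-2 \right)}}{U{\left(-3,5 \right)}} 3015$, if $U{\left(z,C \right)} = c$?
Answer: $- \frac{21105}{4} \approx -5276.3$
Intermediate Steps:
$s{\left(O \right)} = 5 - O$
$U{\left(z,C \right)} = -4$
$\frac{s{\left(-2 \right)}}{U{\left(-3,5 \right)}} 3015 = \frac{5 - -2}{-4} \cdot 3015 = \left(5 + 2\right) \left(- \frac{1}{4}\right) 3015 = 7 \left(- \frac{1}{4}\right) 3015 = \left(- \frac{7}{4}\right) 3015 = - \frac{21105}{4}$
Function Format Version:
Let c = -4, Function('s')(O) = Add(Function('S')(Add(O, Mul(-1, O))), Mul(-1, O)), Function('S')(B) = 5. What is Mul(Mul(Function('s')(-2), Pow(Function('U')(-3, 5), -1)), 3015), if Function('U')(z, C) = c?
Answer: Rational(-21105, 4) ≈ -5276.3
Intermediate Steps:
Function('s')(O) = Add(5, Mul(-1, O))
Function('U')(z, C) = -4
Mul(Mul(Function('s')(-2), Pow(Function('U')(-3, 5), -1)), 3015) = Mul(Mul(Add(5, Mul(-1, -2)), Pow(-4, -1)), 3015) = Mul(Mul(Add(5, 2), Rational(-1, 4)), 3015) = Mul(Mul(7, Rational(-1, 4)), 3015) = Mul(Rational(-7, 4), 3015) = Rational(-21105, 4)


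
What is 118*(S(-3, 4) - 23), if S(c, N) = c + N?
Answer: -2596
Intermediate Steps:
S(c, N) = N + c
118*(S(-3, 4) - 23) = 118*((4 - 3) - 23) = 118*(1 - 23) = 118*(-22) = -2596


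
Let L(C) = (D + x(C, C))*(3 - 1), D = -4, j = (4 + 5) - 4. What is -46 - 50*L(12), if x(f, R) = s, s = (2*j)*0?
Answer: 354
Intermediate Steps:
j = 5 (j = 9 - 4 = 5)
s = 0 (s = (2*5)*0 = 10*0 = 0)
x(f, R) = 0
L(C) = -8 (L(C) = (-4 + 0)*(3 - 1) = -4*2 = -8)
-46 - 50*L(12) = -46 - 50*(-8) = -46 + 400 = 354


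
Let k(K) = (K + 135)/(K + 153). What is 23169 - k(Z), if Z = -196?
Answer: 996206/43 ≈ 23168.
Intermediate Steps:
k(K) = (135 + K)/(153 + K)
23169 - k(Z) = 23169 - (135 - 196)/(153 - 196) = 23169 - (-61)/(-43) = 23169 - (-1)*(-61)/43 = 23169 - 1*61/43 = 23169 - 61/43 = 996206/43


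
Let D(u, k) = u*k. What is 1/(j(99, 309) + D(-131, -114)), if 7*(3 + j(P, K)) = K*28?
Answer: 1/16167 ≈ 6.1854e-5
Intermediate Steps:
D(u, k) = k*u
j(P, K) = -3 + 4*K (j(P, K) = -3 + (K*28)/7 = -3 + (28*K)/7 = -3 + 4*K)
1/(j(99, 309) + D(-131, -114)) = 1/((-3 + 4*309) - 114*(-131)) = 1/((-3 + 1236) + 14934) = 1/(1233 + 14934) = 1/16167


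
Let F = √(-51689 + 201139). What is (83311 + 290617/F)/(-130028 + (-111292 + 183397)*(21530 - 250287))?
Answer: -83311/16494653513 - 290617*√122/70432170500510 ≈ -5.0964e-6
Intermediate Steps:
F = 35*√122 (F = √149450 = 35*√122 ≈ 386.59)
(83311 + 290617/F)/(-130028 + (-111292 + 183397)*(21530 - 250287)) = (83311 + 290617/((35*√122)))/(-130028 + (-111292 + 183397)*(21530 - 250287)) = (83311 + 290617*(√122/4270))/(-130028 + 72105*(-228757)) = (83311 + 290617*√122/4270)/(-130028 - 16494523485) = (83311 + 290617*√122/4270)/(-16494653513) = (83311 + 290617*√122/4270)*(-1/16494653513) = -83311/16494653513 - 290617*√122/70432170500510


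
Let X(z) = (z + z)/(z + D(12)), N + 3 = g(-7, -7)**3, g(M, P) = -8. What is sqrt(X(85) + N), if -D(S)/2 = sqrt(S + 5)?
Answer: sqrt(-43605 + 1030*sqrt(17))/sqrt(85 - 2*sqrt(17)) ≈ 22.645*I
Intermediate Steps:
D(S) = -2*sqrt(5 + S) (D(S) = -2*sqrt(S + 5) = -2*sqrt(5 + S))
N = -515 (N = -3 + (-8)**3 = -3 - 512 = -515)
X(z) = 2*z/(z - 2*sqrt(17)) (X(z) = (z + z)/(z - 2*sqrt(5 + 12)) = (2*z)/(z - 2*sqrt(17)) = 2*z/(z - 2*sqrt(17)))
sqrt(X(85) + N) = sqrt(2*85/(85 - 2*sqrt(17)) - 515) = sqrt(170/(85 - 2*sqrt(17)) - 515) = sqrt(-515 + 170/(85 - 2*sqrt(17)))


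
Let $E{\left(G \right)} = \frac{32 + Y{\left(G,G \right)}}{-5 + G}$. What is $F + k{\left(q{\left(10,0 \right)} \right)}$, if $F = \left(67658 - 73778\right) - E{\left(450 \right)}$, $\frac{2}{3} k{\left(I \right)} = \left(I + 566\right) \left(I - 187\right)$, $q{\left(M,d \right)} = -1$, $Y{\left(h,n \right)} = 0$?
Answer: $- \frac{73625282}{445} \approx -1.6545 \cdot 10^{5}$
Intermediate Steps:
$k{\left(I \right)} = \frac{3 \left(-187 + I\right) \left(566 + I\right)}{2}$ ($k{\left(I \right)} = \frac{3 \left(I + 566\right) \left(I - 187\right)}{2} = \frac{3 \left(566 + I\right) \left(-187 + I\right)}{2} = \frac{3 \left(-187 + I\right) \left(566 + I\right)}{2}$)
$E{\left(G \right)} = \frac{32}{-5 + G}$ ($E{\left(G \right)} = \frac{32 + 0}{-5 + G} = \frac{32}{-5 + G}$)
$F = - \frac{2723432}{445}$ ($F = \left(67658 - 73778\right) - \frac{32}{-5 + 450} = \left(67658 - 73778\right) - \frac{32}{445} = -6120 - 32 \cdot \frac{1}{445} = -6120 - \frac{32}{445} = - \frac{2723432}{445} \approx -6120.1$)
$F + k{\left(q{\left(10,0 \right)} \right)} = - \frac{2723432}{445} + \left(-158763 + \frac{3 \left(-1\right)^{2}}{2} + \frac{1137}{2} \left(-1\right)\right) = - \frac{2723432}{445} - 159330 = - \frac{73625282}{445}$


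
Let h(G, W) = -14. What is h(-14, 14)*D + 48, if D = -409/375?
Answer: 23726/375 ≈ 63.269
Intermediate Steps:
D = -409/375 (D = -409*1/375 = -409/375 ≈ -1.0907)
h(-14, 14)*D + 48 = -14*(-409/375) + 48 = 5726/375 + 48 = 23726/375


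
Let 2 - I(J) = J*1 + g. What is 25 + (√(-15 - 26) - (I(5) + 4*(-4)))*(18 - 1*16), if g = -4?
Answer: 55 + 2*I*√41 ≈ 55.0 + 12.806*I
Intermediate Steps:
I(J) = 6 - J (I(J) = 2 - (J*1 - 4) = 2 - (J - 4) = 2 - (-4 + J) = 2 + (4 - J) = 6 - J)
25 + (√(-15 - 26) - (I(5) + 4*(-4)))*(18 - 1*16) = 25 + (√(-15 - 26) - ((6 - 1*5) + 4*(-4)))*(18 - 1*16) = 25 + (√(-41) - ((6 - 5) - 16))*(18 - 16) = 25 + (I*√41 - (1 - 16))*2 = 25 + (I*√41 - 1*(-15))*2 = 25 + (I*√41 + 15)*2 = 25 + (15 + I*√41)*2 = 25 + (30 + 2*I*√41) = 55 + 2*I*√41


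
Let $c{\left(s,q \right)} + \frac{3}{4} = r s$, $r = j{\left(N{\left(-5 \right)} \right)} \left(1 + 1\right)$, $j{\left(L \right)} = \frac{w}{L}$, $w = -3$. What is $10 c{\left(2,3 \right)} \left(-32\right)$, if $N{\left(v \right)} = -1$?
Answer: $-3600$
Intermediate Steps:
$j{\left(L \right)} = - \frac{3}{L}$
$r = 6$ ($r = - \frac{3}{-1} \left(1 + 1\right) = \left(-3\right) \left(-1\right) 2 = 3 \cdot 2 = 6$)
$c{\left(s,q \right)} = - \frac{3}{4} + 6 s$
$10 c{\left(2,3 \right)} \left(-32\right) = 10 \left(- \frac{3}{4} + 6 \cdot 2\right) \left(-32\right) = 10 \left(- \frac{3}{4} + 12\right) \left(-32\right) = 10 \cdot \frac{45}{4} \left(-32\right) = \frac{225}{2} \left(-32\right) = -3600$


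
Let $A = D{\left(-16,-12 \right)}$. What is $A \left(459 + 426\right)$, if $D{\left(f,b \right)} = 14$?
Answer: $12390$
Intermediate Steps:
$A = 14$
$A \left(459 + 426\right) = 14 \left(459 + 426\right) = 14 \cdot 885 = 12390$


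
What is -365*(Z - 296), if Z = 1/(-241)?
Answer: 26038005/241 ≈ 1.0804e+5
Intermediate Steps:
Z = -1/241 ≈ -0.0041494
-365*(Z - 296) = -365*(-1/241 - 296) = -365*(-71337/241) = 26038005/241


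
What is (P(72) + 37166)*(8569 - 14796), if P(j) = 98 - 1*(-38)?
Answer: -232279554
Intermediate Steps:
P(j) = 136 (P(j) = 98 + 38 = 136)
(P(72) + 37166)*(8569 - 14796) = (136 + 37166)*(8569 - 14796) = 37302*(-6227) = -232279554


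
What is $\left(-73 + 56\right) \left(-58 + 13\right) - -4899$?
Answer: $5664$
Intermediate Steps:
$\left(-73 + 56\right) \left(-58 + 13\right) - -4899 = \left(-17\right) \left(-45\right) + 4899 = 765 + 4899 = 5664$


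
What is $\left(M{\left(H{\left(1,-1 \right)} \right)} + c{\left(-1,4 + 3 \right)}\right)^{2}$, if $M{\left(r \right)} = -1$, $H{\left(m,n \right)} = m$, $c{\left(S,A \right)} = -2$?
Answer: $9$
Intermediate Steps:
$\left(M{\left(H{\left(1,-1 \right)} \right)} + c{\left(-1,4 + 3 \right)}\right)^{2} = \left(-1 - 2\right)^{2} = \left(-3\right)^{2} = 9$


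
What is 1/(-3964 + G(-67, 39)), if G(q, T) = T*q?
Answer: -1/6577 ≈ -0.00015204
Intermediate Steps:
1/(-3964 + G(-67, 39)) = 1/(-3964 + 39*(-67)) = 1/(-3964 - 2613) = 1/(-6577) = -1/6577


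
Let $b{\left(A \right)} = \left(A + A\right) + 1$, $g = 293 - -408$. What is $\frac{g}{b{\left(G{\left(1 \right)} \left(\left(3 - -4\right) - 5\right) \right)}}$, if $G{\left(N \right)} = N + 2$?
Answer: $\frac{701}{13} \approx 53.923$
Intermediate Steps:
$G{\left(N \right)} = 2 + N$
$g = 701$ ($g = 293 + 408 = 701$)
$b{\left(A \right)} = 1 + 2 A$ ($b{\left(A \right)} = 2 A + 1 = 1 + 2 A$)
$\frac{g}{b{\left(G{\left(1 \right)} \left(\left(3 - -4\right) - 5\right) \right)}} = \frac{701}{1 + 2 \left(2 + 1\right) \left(\left(3 - -4\right) - 5\right)} = \frac{701}{1 + 2 \cdot 3 \left(\left(3 + 4\right) - 5\right)} = \frac{701}{1 + 2 \cdot 3 \left(7 - 5\right)} = \frac{701}{1 + 2 \cdot 3 \cdot 2} = \frac{701}{1 + 2 \cdot 6} = \frac{701}{1 + 12} = \frac{701}{13}$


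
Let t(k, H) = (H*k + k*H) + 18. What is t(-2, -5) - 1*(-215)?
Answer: 253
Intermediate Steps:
t(k, H) = 18 + 2*H*k (t(k, H) = (H*k + H*k) + 18 = 2*H*k + 18 = 18 + 2*H*k)
t(-2, -5) - 1*(-215) = (18 + 2*(-5)*(-2)) - 1*(-215) = (18 + 20) + 215 = 38 + 215 = 253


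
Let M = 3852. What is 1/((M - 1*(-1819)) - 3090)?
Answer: 1/2581 ≈ 0.00038745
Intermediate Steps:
1/((M - 1*(-1819)) - 3090) = 1/((3852 - 1*(-1819)) - 3090) = 1/((3852 + 1819) - 3090) = 1/(5671 - 3090) = 1/2581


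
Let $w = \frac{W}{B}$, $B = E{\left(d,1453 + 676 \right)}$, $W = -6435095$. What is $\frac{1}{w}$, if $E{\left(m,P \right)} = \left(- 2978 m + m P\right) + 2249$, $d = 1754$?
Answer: $\frac{1486897}{6435095} \approx 0.23106$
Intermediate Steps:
$E{\left(m,P \right)} = 2249 - 2978 m + P m$ ($E{\left(m,P \right)} = \left(- 2978 m + P m\right) + 2249 = 2249 - 2978 m + P m$)
$B = -1486897$ ($B = 2249 - 5223412 + \left(1453 + 676\right) 1754 = 2249 - 5223412 + 2129 \cdot 1754 = 2249 - 5223412 + 3734266 = -1486897$)
$w = \frac{6435095}{1486897}$ ($w = - \frac{6435095}{-1486897} = \left(-6435095\right) \left(- \frac{1}{1486897}\right) = \frac{6435095}{1486897} \approx 4.3279$)
$\frac{1}{w} = \frac{1}{\frac{6435095}{1486897}} = \frac{1486897}{6435095}$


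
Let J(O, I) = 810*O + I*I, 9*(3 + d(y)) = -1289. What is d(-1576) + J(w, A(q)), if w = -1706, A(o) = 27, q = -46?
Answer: -12431495/9 ≈ -1.3813e+6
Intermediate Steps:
d(y) = -1316/9 (d(y) = -3 + (1/9)*(-1289) = -3 - 1289/9 = -1316/9)
J(O, I) = I**2 + 810*O (J(O, I) = 810*O + I**2 = I**2 + 810*O)
d(-1576) + J(w, A(q)) = -1316/9 + (27**2 + 810*(-1706)) = -1316/9 + (729 - 1381860) = -1316/9 - 1381131 = -12431495/9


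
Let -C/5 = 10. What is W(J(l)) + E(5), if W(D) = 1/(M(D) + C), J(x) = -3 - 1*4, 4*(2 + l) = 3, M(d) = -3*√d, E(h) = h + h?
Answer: 25580/2563 + 3*I*√7/2563 ≈ 9.9805 + 0.0030969*I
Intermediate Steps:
E(h) = 2*h
C = -50 (C = -5*10 = -50)
l = -5/4 (l = -2 + (¼)*3 = -2 + ¾ = -5/4 ≈ -1.2500)
J(x) = -7 (J(x) = -3 - 4 = -7)
W(D) = 1/(-50 - 3*√D) (W(D) = 1/(-3*√D - 50) = 1/(-50 - 3*√D))
W(J(l)) + E(5) = -1/(50 + 3*√(-7)) + 2*5 = -1/(50 + 3*(I*√7)) + 10 = -1/(50 + 3*I*√7) + 10 = 10 - 1/(50 + 3*I*√7)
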